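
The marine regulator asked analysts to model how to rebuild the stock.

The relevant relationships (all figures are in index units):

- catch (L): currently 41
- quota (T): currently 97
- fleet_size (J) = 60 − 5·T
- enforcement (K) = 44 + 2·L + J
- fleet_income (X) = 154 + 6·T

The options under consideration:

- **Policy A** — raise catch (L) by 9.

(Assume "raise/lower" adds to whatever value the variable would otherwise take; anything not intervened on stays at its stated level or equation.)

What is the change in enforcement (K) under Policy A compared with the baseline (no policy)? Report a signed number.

Baseline:
  L = 41
  T = 97
  J = 60 − 5·97 = -425
  K = 44 + 2·41 + (-425) = -299
Policy A (L + 9):
  L = 41 + 9 = 50
  T = 97
  J = 60 − 5·97 = -425
  K = 44 + 2·50 + (-425) = -281
Change in K: -281 − (-299) = 18

18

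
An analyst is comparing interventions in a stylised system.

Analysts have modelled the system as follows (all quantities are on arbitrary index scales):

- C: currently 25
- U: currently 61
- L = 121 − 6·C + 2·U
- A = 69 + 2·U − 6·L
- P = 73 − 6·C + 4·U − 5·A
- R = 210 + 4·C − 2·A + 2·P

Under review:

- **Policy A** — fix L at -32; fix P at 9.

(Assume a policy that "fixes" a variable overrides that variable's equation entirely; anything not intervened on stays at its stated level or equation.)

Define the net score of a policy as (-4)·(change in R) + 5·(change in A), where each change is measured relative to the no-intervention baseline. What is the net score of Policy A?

25694

Baseline:
  C = 25
  U = 61
  L = 121 − 6·25 + 2·61 = 93
  A = 69 + 2·61 − 6·93 = -367
  P = 73 − 6·25 + 4·61 − 5·(-367) = 2002
  R = 210 + 4·25 − 2·(-367) + 2·2002 = 5048
Policy A (L := -32, P := 9):
  C = 25
  U = 61
  L = -32
  A = 69 + 2·61 − 6·(-32) = 383
  P = 9
  R = 210 + 4·25 − 2·383 + 2·9 = -438
ΔR = -438 − 5048 = -5486; ΔA = 383 − (-367) = 750
Score = (-4)·(-5486) + 5·750 = 25694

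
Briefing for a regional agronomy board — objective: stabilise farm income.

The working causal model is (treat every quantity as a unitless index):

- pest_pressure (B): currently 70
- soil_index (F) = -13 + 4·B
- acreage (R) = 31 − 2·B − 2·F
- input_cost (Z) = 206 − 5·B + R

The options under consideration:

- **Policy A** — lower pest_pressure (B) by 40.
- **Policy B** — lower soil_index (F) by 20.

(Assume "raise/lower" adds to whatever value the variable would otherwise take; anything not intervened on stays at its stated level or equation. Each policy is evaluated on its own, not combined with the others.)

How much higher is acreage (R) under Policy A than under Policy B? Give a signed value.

360

Policy A (B − 40):
  B = 70 − 40 = 30
  F = -13 + 4·30 = 107
  R = 31 − 2·30 − 2·107 = -243
Policy B (F − 20):
  B = 70
  F = -13 + 4·70 (−20 from intervention) = 247
  R = 31 − 2·70 − 2·247 = -603
R: -243 − (-603) = 360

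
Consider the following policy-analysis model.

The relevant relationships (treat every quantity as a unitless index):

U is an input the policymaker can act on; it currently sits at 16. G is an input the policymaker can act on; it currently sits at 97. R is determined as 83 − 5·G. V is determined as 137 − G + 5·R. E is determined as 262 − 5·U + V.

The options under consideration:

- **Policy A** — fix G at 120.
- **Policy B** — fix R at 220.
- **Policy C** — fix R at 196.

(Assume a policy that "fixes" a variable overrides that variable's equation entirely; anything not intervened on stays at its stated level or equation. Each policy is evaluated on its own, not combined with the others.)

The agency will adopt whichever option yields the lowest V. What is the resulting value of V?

-2568

Policy A (G := 120):
  G = 120
  R = 83 − 5·120 = -517
  V = 137 − 120 + 5·(-517) = -2568
Policy B (R := 220):
  G = 97
  R = 220
  V = 137 − 97 + 5·220 = 1140
Policy C (R := 196):
  G = 97
  R = 196
  V = 137 − 97 + 5·196 = 1020
Comparing — Policy A: V=-2568, Policy B: V=1140, Policy C: V=1020. Lowest is -2568 (Policy A).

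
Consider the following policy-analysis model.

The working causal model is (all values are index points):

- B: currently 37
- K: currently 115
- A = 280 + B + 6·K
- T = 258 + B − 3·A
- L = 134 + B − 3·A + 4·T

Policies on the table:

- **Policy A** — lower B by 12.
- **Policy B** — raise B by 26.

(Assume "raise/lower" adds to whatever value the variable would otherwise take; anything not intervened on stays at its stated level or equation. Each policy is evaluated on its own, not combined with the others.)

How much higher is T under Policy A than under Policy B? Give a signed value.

Policy A (B − 12):
  B = 37 − 12 = 25
  K = 115
  A = 280 + 25 + 6·115 = 995
  T = 258 + 25 − 3·995 = -2702
Policy B (B + 26):
  B = 37 + 26 = 63
  K = 115
  A = 280 + 63 + 6·115 = 1033
  T = 258 + 63 − 3·1033 = -2778
T: -2702 − (-2778) = 76

76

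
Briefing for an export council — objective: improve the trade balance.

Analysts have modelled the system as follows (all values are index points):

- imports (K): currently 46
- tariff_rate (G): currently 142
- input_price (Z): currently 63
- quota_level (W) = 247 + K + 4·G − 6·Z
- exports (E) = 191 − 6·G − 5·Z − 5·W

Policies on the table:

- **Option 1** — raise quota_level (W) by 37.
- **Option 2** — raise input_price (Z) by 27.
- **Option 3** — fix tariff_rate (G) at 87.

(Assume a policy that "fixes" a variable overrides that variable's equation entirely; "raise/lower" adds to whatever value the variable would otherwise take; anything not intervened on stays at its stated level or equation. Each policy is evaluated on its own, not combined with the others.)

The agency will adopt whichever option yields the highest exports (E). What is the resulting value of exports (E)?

-1961

Option 1 (W + 37):
  K = 46
  G = 142
  Z = 63
  W = 247 + 46 + 4·142 − 6·63 (+37 from intervention) = 520
  E = 191 − 6·142 − 5·63 − 5·520 = -3576
Option 2 (Z + 27):
  K = 46
  G = 142
  Z = 63 + 27 = 90
  W = 247 + 46 + 4·142 − 6·90 = 321
  E = 191 − 6·142 − 5·90 − 5·321 = -2716
Option 3 (G := 87):
  K = 46
  G = 87
  Z = 63
  W = 247 + 46 + 4·87 − 6·63 = 263
  E = 191 − 6·87 − 5·63 − 5·263 = -1961
Comparing — Option 1: E=-3576, Option 2: E=-2716, Option 3: E=-1961. Highest is -1961 (Option 3).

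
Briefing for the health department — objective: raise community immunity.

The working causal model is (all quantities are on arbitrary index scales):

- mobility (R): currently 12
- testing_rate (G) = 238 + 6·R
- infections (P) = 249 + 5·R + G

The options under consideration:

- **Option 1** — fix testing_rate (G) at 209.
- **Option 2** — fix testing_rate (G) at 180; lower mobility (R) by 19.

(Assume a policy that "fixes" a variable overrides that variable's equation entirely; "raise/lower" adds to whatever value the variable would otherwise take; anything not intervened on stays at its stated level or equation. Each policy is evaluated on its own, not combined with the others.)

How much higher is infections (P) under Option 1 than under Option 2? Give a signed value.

Option 1 (G := 209):
  R = 12
  G = 209
  P = 249 + 5·12 + 209 = 518
Option 2 (G := 180, R − 19):
  R = 12 − 19 = -7
  G = 180
  P = 249 + 5·(-7) + 180 = 394
P: 518 − 394 = 124

124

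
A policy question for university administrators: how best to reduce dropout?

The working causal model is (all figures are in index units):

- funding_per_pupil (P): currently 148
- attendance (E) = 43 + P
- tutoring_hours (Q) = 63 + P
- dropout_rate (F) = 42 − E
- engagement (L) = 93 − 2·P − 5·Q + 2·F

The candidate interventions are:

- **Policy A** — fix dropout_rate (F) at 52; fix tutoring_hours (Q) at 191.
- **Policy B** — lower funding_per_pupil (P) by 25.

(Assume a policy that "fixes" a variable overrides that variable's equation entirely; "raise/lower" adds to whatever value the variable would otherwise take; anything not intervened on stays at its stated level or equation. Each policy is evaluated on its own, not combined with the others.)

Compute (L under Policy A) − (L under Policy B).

Policy A (F := 52, Q := 191):
  P = 148
  E = 43 + 148 = 191
  Q = 191
  F = 52
  L = 93 − 2·148 − 5·191 + 2·52 = -1054
Policy B (P − 25):
  P = 148 − 25 = 123
  E = 43 + 123 = 166
  Q = 63 + 123 = 186
  F = 42 − 166 = -124
  L = 93 − 2·123 − 5·186 + 2·(-124) = -1331
L: -1054 − (-1331) = 277

277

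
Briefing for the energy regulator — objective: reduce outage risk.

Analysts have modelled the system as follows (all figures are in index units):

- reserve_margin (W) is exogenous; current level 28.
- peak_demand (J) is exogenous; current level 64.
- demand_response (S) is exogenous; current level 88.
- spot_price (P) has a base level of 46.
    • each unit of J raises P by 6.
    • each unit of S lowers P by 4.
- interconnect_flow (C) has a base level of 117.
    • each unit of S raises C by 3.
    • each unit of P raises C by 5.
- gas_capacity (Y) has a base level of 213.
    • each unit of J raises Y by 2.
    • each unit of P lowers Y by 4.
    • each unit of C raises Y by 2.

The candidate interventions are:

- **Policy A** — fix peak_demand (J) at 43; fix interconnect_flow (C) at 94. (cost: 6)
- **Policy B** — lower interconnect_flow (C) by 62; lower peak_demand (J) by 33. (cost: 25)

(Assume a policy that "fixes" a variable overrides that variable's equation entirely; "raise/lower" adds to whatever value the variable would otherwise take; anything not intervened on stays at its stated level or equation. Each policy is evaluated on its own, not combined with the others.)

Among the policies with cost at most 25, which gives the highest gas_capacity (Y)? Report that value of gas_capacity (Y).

679

Policy A (J := 43, C := 94):
  J = 43
  S = 88
  P = 46 + 6·43 − 4·88 = -48
  C = 94
  Y = 213 + 2·43 − 4·(-48) + 2·94 = 679
Policy B (C − 62, J − 33):
  J = 64 − 33 = 31
  S = 88
  P = 46 + 6·31 − 4·88 = -120
  C = 117 + 3·88 + 5·(-120) (−62 from intervention) = -281
  Y = 213 + 2·31 − 4·(-120) + 2·(-281) = 193
Comparing — Policy A: Y=679, Policy B: Y=193. Highest is 679 (Policy A).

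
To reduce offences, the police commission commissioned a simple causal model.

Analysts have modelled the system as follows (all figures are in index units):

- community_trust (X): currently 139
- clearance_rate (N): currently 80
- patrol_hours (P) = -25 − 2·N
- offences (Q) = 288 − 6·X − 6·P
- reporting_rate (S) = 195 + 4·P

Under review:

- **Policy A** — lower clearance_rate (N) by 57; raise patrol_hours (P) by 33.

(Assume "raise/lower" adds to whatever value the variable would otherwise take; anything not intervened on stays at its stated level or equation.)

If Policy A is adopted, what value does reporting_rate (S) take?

43

Policy A (N − 57, P + 33):
  N = 80 − 57 = 23
  P = -25 − 2·23 (+33 from intervention) = -38
  S = 195 + 4·(-38) = 43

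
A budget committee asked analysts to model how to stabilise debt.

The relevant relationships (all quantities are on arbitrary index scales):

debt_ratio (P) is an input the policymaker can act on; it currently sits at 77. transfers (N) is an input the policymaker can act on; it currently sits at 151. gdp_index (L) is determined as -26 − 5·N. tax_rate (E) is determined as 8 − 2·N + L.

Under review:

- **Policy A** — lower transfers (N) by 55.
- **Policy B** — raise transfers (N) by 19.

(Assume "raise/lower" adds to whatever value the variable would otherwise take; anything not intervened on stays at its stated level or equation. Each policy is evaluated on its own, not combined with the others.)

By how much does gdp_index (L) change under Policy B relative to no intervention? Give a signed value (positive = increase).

Baseline:
  N = 151
  L = -26 − 5·151 = -781
Policy B (N + 19):
  N = 151 + 19 = 170
  L = -26 − 5·170 = -876
Change in L: -876 − (-781) = -95

-95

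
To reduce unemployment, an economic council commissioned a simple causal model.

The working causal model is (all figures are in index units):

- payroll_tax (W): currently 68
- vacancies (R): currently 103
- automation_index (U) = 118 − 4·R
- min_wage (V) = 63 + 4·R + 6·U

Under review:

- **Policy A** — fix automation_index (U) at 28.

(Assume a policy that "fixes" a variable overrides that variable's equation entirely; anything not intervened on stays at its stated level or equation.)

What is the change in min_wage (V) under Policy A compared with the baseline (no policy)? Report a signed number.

Baseline:
  R = 103
  U = 118 − 4·103 = -294
  V = 63 + 4·103 + 6·(-294) = -1289
Policy A (U := 28):
  R = 103
  U = 28
  V = 63 + 4·103 + 6·28 = 643
Change in V: 643 − (-1289) = 1932

1932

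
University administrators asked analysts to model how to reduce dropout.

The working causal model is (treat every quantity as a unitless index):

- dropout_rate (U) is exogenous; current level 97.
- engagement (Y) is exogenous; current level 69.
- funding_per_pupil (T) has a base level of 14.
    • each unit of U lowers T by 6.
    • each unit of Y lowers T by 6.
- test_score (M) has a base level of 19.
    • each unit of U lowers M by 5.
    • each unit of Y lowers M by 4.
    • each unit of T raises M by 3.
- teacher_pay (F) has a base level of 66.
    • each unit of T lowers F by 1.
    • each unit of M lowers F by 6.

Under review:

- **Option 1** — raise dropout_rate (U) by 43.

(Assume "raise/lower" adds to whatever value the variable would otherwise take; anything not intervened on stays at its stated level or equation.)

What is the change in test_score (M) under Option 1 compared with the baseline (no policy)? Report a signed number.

-989

Baseline:
  U = 97
  Y = 69
  T = 14 − 6·97 − 6·69 = -982
  M = 19 − 5·97 − 4·69 + 3·(-982) = -3688
Option 1 (U + 43):
  U = 97 + 43 = 140
  Y = 69
  T = 14 − 6·140 − 6·69 = -1240
  M = 19 − 5·140 − 4·69 + 3·(-1240) = -4677
Change in M: -4677 − (-3688) = -989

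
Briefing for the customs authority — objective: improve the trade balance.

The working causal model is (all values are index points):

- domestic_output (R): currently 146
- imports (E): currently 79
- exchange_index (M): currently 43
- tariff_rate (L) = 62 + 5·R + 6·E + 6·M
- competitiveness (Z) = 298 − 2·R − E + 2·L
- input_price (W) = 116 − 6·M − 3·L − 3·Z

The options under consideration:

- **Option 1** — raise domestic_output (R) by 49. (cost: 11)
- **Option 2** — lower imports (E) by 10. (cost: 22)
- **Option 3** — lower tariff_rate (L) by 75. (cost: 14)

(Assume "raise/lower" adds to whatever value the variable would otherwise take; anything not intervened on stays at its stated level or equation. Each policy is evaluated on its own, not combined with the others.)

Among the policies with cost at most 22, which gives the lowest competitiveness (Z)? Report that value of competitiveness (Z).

Option 1 (R + 49):
  R = 146 + 49 = 195
  E = 79
  M = 43
  L = 62 + 5·195 + 6·79 + 6·43 = 1769
  Z = 298 − 2·195 − 79 + 2·1769 = 3367
Option 2 (E − 10):
  R = 146
  E = 79 − 10 = 69
  M = 43
  L = 62 + 5·146 + 6·69 + 6·43 = 1464
  Z = 298 − 2·146 − 69 + 2·1464 = 2865
Option 3 (L − 75):
  R = 146
  E = 79
  M = 43
  L = 62 + 5·146 + 6·79 + 6·43 (−75 from intervention) = 1449
  Z = 298 − 2·146 − 79 + 2·1449 = 2825
Comparing — Option 1: Z=3367, Option 2: Z=2865, Option 3: Z=2825. Lowest is 2825 (Option 3).

2825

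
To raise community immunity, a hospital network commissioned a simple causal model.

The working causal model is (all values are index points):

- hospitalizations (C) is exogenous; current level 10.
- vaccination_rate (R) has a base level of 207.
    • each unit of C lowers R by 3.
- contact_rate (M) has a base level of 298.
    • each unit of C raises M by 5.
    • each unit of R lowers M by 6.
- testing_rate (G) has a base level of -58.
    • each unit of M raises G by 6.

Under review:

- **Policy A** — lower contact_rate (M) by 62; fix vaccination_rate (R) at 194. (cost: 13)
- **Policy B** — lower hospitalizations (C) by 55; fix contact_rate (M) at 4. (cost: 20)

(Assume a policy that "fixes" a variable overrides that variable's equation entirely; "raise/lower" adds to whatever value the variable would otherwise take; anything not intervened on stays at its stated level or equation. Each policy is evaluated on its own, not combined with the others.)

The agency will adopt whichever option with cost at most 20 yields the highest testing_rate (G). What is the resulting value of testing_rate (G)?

-34

Policy A (M − 62, R := 194):
  C = 10
  R = 194
  M = 298 + 5·10 − 6·194 (−62 from intervention) = -878
  G = -58 + 6·(-878) = -5326
Policy B (C − 55, M := 4):
  C = 10 − 55 = -45
  R = 207 − 3·(-45) = 342
  M = 4
  G = -58 + 6·4 = -34
Comparing — Policy A: G=-5326, Policy B: G=-34. Highest is -34 (Policy B).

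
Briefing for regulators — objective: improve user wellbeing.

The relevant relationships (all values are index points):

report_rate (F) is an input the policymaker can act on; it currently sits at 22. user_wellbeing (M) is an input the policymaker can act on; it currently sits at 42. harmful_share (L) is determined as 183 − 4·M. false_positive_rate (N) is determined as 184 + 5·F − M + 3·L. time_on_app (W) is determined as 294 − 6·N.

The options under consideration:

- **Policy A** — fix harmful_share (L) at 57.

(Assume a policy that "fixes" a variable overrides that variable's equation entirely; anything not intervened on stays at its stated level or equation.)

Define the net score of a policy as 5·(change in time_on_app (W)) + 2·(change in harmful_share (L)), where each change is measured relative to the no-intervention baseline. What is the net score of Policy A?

Baseline:
  F = 22
  M = 42
  L = 183 − 4·42 = 15
  N = 184 + 5·22 − 42 + 3·15 = 297
  W = 294 − 6·297 = -1488
Policy A (L := 57):
  F = 22
  M = 42
  L = 57
  N = 184 + 5·22 − 42 + 3·57 = 423
  W = 294 − 6·423 = -2244
ΔW = -2244 − (-1488) = -756; ΔL = 57 − 15 = 42
Score = 5·(-756) + 2·42 = -3696

-3696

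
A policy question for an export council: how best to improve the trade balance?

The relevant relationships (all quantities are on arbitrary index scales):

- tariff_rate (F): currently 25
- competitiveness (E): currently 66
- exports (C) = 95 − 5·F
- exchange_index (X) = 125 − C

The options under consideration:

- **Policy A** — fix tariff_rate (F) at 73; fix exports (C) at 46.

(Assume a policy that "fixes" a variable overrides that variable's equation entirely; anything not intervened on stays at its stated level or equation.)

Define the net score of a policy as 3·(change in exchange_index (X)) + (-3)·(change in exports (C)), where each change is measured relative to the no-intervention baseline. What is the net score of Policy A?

-456

Baseline:
  F = 25
  C = 95 − 5·25 = -30
  X = 125 − (-30) = 155
Policy A (F := 73, C := 46):
  F = 73
  C = 46
  X = 125 − 46 = 79
ΔX = 79 − 155 = -76; ΔC = 46 − (-30) = 76
Score = 3·(-76) + (-3)·76 = -456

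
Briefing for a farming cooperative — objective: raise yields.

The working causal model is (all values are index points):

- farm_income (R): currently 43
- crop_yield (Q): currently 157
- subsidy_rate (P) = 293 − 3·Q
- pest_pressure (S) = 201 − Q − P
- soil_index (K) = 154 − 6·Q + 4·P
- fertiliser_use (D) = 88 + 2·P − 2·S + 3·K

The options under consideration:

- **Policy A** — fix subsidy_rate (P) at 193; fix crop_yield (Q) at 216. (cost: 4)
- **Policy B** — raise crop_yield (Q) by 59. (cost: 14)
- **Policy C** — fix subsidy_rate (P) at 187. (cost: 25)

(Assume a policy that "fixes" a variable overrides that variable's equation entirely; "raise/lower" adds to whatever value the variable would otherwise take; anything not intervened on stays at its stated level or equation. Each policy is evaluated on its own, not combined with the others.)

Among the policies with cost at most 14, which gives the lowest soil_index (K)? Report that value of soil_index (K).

-2562

Policy A (P := 193, Q := 216):
  Q = 216
  P = 193
  K = 154 − 6·216 + 4·193 = -370
Policy B (Q + 59):
  Q = 157 + 59 = 216
  P = 293 − 3·216 = -355
  K = 154 − 6·216 + 4·(-355) = -2562
Comparing — Policy A: K=-370, Policy B: K=-2562. Lowest is -2562 (Policy B).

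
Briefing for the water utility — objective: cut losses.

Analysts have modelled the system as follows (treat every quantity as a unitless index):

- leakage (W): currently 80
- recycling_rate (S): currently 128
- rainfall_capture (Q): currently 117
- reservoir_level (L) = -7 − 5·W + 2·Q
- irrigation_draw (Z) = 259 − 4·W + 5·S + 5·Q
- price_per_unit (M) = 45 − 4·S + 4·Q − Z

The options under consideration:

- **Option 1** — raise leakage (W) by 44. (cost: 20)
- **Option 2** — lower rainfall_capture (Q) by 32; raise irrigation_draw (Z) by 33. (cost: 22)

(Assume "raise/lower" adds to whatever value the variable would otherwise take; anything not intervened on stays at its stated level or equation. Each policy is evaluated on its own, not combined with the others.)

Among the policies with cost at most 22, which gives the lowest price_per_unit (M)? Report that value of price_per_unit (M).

Option 1 (W + 44):
  W = 80 + 44 = 124
  S = 128
  Q = 117
  Z = 259 − 4·124 + 5·128 + 5·117 = 988
  M = 45 − 4·128 + 4·117 − 988 = -987
Option 2 (Q − 32, Z + 33):
  W = 80
  S = 128
  Q = 117 − 32 = 85
  Z = 259 − 4·80 + 5·128 + 5·85 (+33 from intervention) = 1037
  M = 45 − 4·128 + 4·85 − 1037 = -1164
Comparing — Option 1: M=-987, Option 2: M=-1164. Lowest is -1164 (Option 2).

-1164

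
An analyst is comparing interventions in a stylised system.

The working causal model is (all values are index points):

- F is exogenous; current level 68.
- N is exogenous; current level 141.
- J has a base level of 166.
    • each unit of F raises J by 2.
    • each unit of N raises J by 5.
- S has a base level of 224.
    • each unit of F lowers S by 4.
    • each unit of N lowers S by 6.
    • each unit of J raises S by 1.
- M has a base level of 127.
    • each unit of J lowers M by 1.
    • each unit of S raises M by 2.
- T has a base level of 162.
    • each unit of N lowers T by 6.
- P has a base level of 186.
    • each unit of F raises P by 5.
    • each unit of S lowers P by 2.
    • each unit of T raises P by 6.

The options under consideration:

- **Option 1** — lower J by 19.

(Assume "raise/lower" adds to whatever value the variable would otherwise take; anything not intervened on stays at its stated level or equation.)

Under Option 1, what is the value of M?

Option 1 (J − 19):
  F = 68
  N = 141
  J = 166 + 2·68 + 5·141 (−19 from intervention) = 988
  S = 224 − 4·68 − 6·141 + 988 = 94
  M = 127 − 988 + 2·94 = -673

-673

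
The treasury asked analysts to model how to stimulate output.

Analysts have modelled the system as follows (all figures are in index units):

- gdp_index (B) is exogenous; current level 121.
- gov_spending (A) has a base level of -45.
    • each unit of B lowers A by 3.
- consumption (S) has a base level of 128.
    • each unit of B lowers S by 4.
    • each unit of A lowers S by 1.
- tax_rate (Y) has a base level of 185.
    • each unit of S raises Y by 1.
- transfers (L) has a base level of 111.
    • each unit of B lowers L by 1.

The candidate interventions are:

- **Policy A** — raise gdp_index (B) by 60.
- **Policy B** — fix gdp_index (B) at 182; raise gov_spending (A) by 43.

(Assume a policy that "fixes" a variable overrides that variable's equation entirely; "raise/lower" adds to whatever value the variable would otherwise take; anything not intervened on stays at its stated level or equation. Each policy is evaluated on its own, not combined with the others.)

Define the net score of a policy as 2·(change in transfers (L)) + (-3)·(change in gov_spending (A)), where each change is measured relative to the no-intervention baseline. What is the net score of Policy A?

420

Baseline:
  B = 121
  A = -45 − 3·121 = -408
  L = 111 − 121 = -10
Policy A (B + 60):
  B = 121 + 60 = 181
  A = -45 − 3·181 = -588
  L = 111 − 181 = -70
ΔL = -70 − (-10) = -60; ΔA = -588 − (-408) = -180
Score = 2·(-60) + (-3)·(-180) = 420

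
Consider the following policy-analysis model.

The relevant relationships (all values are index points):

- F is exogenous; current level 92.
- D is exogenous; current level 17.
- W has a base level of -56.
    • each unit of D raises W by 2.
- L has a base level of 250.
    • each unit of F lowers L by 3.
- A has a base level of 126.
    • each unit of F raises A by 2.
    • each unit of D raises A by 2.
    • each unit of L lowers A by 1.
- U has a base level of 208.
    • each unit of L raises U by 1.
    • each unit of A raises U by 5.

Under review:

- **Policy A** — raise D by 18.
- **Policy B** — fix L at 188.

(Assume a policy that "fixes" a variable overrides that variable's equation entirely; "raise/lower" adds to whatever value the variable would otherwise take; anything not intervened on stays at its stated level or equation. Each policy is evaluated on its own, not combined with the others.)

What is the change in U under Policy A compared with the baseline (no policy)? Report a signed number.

180

Baseline:
  F = 92
  D = 17
  L = 250 − 3·92 = -26
  A = 126 + 2·92 + 2·17 − (-26) = 370
  U = 208 + (-26) + 5·370 = 2032
Policy A (D + 18):
  F = 92
  D = 17 + 18 = 35
  L = 250 − 3·92 = -26
  A = 126 + 2·92 + 2·35 − (-26) = 406
  U = 208 + (-26) + 5·406 = 2212
Change in U: 2212 − 2032 = 180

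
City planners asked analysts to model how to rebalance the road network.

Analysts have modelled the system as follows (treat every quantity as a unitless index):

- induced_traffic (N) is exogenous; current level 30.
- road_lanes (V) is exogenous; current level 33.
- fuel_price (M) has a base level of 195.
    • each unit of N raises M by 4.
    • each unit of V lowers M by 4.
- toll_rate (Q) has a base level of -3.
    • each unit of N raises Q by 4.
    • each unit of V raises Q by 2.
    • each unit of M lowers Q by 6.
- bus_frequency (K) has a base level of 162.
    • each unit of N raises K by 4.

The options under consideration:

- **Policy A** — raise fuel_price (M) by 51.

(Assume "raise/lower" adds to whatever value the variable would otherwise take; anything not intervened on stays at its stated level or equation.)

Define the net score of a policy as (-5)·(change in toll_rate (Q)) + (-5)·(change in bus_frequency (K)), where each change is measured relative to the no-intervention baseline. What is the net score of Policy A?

1530

Baseline:
  N = 30
  V = 33
  M = 195 + 4·30 − 4·33 = 183
  Q = -3 + 4·30 + 2·33 − 6·183 = -915
  K = 162 + 4·30 = 282
Policy A (M + 51):
  N = 30
  V = 33
  M = 195 + 4·30 − 4·33 (+51 from intervention) = 234
  Q = -3 + 4·30 + 2·33 − 6·234 = -1221
  K = 162 + 4·30 = 282
ΔQ = -1221 − (-915) = -306; ΔK = 282 − 282 = 0
Score = (-5)·(-306) + (-5)·0 = 1530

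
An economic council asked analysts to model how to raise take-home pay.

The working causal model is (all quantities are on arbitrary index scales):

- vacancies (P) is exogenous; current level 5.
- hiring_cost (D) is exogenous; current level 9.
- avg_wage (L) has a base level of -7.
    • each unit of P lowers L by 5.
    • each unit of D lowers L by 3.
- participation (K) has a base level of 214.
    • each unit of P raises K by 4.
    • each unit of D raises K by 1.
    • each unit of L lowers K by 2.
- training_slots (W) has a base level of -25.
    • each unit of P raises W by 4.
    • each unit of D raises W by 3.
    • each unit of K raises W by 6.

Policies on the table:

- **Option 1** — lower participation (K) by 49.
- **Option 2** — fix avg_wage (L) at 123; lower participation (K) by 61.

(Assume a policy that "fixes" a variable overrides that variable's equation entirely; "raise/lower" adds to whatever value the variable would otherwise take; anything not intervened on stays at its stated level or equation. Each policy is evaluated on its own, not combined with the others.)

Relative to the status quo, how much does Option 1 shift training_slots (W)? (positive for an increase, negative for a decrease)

Baseline:
  P = 5
  D = 9
  L = -7 − 5·5 − 3·9 = -59
  K = 214 + 4·5 + 9 − 2·(-59) = 361
  W = -25 + 4·5 + 3·9 + 6·361 = 2188
Option 1 (K − 49):
  P = 5
  D = 9
  L = -7 − 5·5 − 3·9 = -59
  K = 214 + 4·5 + 9 − 2·(-59) (−49 from intervention) = 312
  W = -25 + 4·5 + 3·9 + 6·312 = 1894
Change in W: 1894 − 2188 = -294

-294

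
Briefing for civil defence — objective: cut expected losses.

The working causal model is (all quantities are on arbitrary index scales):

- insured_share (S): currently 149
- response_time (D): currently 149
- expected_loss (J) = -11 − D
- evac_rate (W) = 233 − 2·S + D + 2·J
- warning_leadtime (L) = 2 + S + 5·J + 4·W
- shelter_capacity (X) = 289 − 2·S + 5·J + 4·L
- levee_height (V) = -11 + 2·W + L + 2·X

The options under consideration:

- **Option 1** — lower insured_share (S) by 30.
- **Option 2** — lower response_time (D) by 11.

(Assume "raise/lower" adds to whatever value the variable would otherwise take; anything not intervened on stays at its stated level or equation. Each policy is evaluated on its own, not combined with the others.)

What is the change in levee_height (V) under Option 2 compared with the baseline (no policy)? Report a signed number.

1023

Baseline:
  S = 149
  D = 149
  J = -11 − 149 = -160
  W = 233 − 2·149 + 149 + 2·(-160) = -236
  L = 2 + 149 + 5·(-160) + 4·(-236) = -1593
  X = 289 − 2·149 + 5·(-160) + 4·(-1593) = -7181
  V = -11 + 2·(-236) + (-1593) + 2·(-7181) = -16438
Option 2 (D − 11):
  S = 149
  D = 149 − 11 = 138
  J = -11 − 138 = -149
  W = 233 − 2·149 + 138 + 2·(-149) = -225
  L = 2 + 149 + 5·(-149) + 4·(-225) = -1494
  X = 289 − 2·149 + 5·(-149) + 4·(-1494) = -6730
  V = -11 + 2·(-225) + (-1494) + 2·(-6730) = -15415
Change in V: -15415 − (-16438) = 1023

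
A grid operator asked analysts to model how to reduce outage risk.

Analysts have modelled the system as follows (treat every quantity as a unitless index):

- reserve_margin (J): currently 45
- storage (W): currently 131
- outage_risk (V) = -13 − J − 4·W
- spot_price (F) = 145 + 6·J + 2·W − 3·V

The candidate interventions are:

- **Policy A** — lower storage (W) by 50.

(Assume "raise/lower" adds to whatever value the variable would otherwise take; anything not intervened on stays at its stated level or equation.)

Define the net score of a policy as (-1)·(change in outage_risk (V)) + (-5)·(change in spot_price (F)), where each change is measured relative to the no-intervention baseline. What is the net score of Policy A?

3300

Baseline:
  J = 45
  W = 131
  V = -13 − 45 − 4·131 = -582
  F = 145 + 6·45 + 2·131 − 3·(-582) = 2423
Policy A (W − 50):
  J = 45
  W = 131 − 50 = 81
  V = -13 − 45 − 4·81 = -382
  F = 145 + 6·45 + 2·81 − 3·(-382) = 1723
ΔV = -382 − (-582) = 200; ΔF = 1723 − 2423 = -700
Score = (-1)·200 + (-5)·(-700) = 3300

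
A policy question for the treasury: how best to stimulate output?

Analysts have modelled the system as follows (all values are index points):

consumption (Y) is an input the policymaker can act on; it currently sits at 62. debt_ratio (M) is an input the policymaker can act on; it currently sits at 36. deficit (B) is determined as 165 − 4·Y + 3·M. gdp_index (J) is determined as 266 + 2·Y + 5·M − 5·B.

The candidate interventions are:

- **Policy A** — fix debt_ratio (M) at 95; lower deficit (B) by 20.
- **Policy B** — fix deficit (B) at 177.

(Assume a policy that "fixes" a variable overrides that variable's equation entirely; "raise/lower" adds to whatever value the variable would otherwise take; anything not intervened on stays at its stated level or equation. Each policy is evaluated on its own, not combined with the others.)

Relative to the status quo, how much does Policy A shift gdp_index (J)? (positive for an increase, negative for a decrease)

-490

Baseline:
  Y = 62
  M = 36
  B = 165 − 4·62 + 3·36 = 25
  J = 266 + 2·62 + 5·36 − 5·25 = 445
Policy A (M := 95, B − 20):
  Y = 62
  M = 95
  B = 165 − 4·62 + 3·95 (−20 from intervention) = 182
  J = 266 + 2·62 + 5·95 − 5·182 = -45
Change in J: -45 − 445 = -490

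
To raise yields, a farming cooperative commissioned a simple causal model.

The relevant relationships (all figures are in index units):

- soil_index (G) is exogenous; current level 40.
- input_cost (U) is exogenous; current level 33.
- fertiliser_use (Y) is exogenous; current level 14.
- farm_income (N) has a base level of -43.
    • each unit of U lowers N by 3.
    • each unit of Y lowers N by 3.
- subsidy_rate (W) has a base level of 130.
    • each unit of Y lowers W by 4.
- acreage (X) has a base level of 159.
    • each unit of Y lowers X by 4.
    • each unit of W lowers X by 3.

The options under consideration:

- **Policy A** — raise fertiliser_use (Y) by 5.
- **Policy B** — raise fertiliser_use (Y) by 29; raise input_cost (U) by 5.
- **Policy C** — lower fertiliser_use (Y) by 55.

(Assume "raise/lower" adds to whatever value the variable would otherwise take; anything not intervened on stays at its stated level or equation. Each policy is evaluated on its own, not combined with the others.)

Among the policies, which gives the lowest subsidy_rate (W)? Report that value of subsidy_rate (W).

-42

Policy A (Y + 5):
  Y = 14 + 5 = 19
  W = 130 − 4·19 = 54
Policy B (Y + 29, U + 5):
  Y = 14 + 29 = 43
  W = 130 − 4·43 = -42
Policy C (Y − 55):
  Y = 14 − 55 = -41
  W = 130 − 4·(-41) = 294
Comparing — Policy A: W=54, Policy B: W=-42, Policy C: W=294. Lowest is -42 (Policy B).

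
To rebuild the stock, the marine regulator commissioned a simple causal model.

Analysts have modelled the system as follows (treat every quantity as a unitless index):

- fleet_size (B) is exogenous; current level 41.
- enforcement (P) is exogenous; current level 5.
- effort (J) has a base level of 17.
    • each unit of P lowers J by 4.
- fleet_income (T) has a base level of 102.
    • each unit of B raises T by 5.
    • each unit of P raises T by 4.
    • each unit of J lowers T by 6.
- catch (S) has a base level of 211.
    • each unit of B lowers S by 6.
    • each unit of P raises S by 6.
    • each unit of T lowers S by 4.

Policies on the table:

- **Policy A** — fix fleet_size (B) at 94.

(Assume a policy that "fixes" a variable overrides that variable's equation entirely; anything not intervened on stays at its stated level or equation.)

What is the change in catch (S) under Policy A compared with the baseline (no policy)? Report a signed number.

Baseline:
  B = 41
  P = 5
  J = 17 − 4·5 = -3
  T = 102 + 5·41 + 4·5 − 6·(-3) = 345
  S = 211 − 6·41 + 6·5 − 4·345 = -1385
Policy A (B := 94):
  B = 94
  P = 5
  J = 17 − 4·5 = -3
  T = 102 + 5·94 + 4·5 − 6·(-3) = 610
  S = 211 − 6·94 + 6·5 − 4·610 = -2763
Change in S: -2763 − (-1385) = -1378

-1378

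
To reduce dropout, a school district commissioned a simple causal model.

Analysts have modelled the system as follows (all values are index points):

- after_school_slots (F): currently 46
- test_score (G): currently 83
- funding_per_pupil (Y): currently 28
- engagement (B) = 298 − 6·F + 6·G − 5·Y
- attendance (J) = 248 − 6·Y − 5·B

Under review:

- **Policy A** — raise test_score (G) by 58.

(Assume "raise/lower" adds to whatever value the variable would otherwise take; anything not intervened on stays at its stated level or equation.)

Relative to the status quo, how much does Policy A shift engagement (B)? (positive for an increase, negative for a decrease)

Baseline:
  F = 46
  G = 83
  Y = 28
  B = 298 − 6·46 + 6·83 − 5·28 = 380
Policy A (G + 58):
  F = 46
  G = 83 + 58 = 141
  Y = 28
  B = 298 − 6·46 + 6·141 − 5·28 = 728
Change in B: 728 − 380 = 348

348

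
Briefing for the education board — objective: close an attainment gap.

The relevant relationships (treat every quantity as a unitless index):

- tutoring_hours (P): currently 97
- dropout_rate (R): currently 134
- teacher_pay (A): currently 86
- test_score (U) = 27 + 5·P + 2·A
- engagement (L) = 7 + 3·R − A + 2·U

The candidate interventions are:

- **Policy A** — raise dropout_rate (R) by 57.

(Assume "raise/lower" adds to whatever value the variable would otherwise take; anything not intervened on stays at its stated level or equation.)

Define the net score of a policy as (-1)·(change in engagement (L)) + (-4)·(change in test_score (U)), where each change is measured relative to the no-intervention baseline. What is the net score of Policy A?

-171

Baseline:
  P = 97
  R = 134
  A = 86
  U = 27 + 5·97 + 2·86 = 684
  L = 7 + 3·134 − 86 + 2·684 = 1691
Policy A (R + 57):
  P = 97
  R = 134 + 57 = 191
  A = 86
  U = 27 + 5·97 + 2·86 = 684
  L = 7 + 3·191 − 86 + 2·684 = 1862
ΔL = 1862 − 1691 = 171; ΔU = 684 − 684 = 0
Score = (-1)·171 + (-4)·0 = -171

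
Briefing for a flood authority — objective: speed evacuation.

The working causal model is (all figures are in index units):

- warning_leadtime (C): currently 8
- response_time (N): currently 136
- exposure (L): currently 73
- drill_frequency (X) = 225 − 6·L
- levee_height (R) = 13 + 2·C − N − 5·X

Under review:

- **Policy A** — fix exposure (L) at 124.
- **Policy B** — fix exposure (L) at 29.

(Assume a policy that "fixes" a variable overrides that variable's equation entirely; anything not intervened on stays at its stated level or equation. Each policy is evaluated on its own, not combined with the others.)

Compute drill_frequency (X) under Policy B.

Policy B (L := 29):
  L = 29
  X = 225 − 6·29 = 51

51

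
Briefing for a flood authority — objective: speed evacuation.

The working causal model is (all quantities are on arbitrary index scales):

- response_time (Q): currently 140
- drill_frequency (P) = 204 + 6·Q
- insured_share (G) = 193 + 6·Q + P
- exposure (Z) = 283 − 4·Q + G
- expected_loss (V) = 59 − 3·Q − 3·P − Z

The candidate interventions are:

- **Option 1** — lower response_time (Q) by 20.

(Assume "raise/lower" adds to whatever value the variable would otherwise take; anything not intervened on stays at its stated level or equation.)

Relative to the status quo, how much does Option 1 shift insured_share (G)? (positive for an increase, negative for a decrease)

Baseline:
  Q = 140
  P = 204 + 6·140 = 1044
  G = 193 + 6·140 + 1044 = 2077
Option 1 (Q − 20):
  Q = 140 − 20 = 120
  P = 204 + 6·120 = 924
  G = 193 + 6·120 + 924 = 1837
Change in G: 1837 − 2077 = -240

-240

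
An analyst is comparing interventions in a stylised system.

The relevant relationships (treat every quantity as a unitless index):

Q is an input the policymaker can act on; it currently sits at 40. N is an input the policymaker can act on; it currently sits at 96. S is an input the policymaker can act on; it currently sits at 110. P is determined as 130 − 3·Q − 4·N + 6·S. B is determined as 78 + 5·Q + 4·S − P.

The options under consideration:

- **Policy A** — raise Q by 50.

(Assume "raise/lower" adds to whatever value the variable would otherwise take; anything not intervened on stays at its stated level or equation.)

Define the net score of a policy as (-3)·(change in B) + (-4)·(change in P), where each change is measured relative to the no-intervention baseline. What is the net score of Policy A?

Baseline:
  Q = 40
  N = 96
  S = 110
  P = 130 − 3·40 − 4·96 + 6·110 = 286
  B = 78 + 5·40 + 4·110 − 286 = 432
Policy A (Q + 50):
  Q = 40 + 50 = 90
  N = 96
  S = 110
  P = 130 − 3·90 − 4·96 + 6·110 = 136
  B = 78 + 5·90 + 4·110 − 136 = 832
ΔB = 832 − 432 = 400; ΔP = 136 − 286 = -150
Score = (-3)·400 + (-4)·(-150) = -600

-600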